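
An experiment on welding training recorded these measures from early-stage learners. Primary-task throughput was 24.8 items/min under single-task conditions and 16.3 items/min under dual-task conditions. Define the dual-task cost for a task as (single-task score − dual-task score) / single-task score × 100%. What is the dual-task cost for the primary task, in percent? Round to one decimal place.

Cost = (24.8 − 16.3) / 24.8 × 100%
     = 8.5000 / 24.8 × 100% = 34.2742%.
≈ 34.3%.

34.3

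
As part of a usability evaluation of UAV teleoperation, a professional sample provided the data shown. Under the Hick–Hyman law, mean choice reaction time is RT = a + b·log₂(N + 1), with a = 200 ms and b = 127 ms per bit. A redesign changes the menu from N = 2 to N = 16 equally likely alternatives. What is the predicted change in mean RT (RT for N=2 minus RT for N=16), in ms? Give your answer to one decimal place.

-317.8

RT(2) = 200 + 127·log₂(3) = 200 + 127·1.5850 = 401.2950 ms.
RT(16) = 200 + 127·log₂(17) = 200 + 127·4.0875 = 719.1125 ms.
Difference = 401.2950 − 719.1125 = -317.8175 ≈ -317.8 ms.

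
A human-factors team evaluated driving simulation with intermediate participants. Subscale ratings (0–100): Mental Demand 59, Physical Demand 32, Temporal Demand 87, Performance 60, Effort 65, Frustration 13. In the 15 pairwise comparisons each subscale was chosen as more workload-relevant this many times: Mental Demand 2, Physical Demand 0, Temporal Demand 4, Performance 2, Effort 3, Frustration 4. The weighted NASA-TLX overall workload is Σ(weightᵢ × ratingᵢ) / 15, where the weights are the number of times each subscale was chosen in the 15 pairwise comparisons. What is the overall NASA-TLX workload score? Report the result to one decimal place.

The tallies are the weights (they sum to 15).
Weighted sum = 2·59 + 0·32 + 4·87 + 2·60 + 3·65 + 4·13
            = 118 + 0 + 348 + 120 + 195 + 52 = 833.
Overall workload = 833 / 15 = 55.5333 ≈ 55.5.

55.5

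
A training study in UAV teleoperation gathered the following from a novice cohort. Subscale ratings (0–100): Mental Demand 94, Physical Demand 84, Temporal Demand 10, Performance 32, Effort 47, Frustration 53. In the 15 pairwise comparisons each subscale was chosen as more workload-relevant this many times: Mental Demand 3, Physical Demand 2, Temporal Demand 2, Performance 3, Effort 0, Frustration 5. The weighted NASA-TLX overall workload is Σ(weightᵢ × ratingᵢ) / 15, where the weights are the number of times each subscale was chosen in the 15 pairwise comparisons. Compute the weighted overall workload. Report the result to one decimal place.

55.4

The tallies are the weights (they sum to 15).
Weighted sum = 3·94 + 2·84 + 2·10 + 3·32 + 0·47 + 5·53
            = 282 + 168 + 20 + 96 + 0 + 265 = 831.
Overall workload = 831 / 15 = 55.4000 ≈ 55.4.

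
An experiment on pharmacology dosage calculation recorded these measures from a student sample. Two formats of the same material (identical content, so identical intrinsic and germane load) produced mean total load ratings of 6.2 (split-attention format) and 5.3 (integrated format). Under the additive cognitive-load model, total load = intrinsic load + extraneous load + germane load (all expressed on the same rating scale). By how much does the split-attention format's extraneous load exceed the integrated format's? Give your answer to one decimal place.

Intrinsic and germane load are equal across formats, so the difference in total load equals the difference in extraneous load.
Extraneous-load difference = 6.2 − 5.3 = 0.9.

0.9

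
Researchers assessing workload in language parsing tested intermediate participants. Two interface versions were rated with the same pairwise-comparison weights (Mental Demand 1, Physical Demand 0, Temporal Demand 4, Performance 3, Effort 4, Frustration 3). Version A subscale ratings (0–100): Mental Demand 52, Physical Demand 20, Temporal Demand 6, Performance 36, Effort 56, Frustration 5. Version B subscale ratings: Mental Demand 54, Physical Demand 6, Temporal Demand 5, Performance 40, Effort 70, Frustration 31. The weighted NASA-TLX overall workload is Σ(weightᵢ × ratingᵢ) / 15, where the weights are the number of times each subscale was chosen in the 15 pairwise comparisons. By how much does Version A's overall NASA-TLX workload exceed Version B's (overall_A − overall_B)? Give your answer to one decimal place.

-9.6

Version A weighted sum = 1·52 + 0·20 + 4·6 + 3·36 + 4·56 + 3·5 = 52 + 0 + 24 + 108 + 224 + 15 = 423; overall_A = 423/15 = 28.2000.
Version B weighted sum = 1·54 + 0·6 + 4·5 + 3·40 + 4·70 + 3·31 = 54 + 0 + 20 + 120 + 280 + 93 = 567; overall_B = 567/15 = 37.8000.
Difference = 28.2000 − 37.8000 = -9.6000 ≈ -9.6.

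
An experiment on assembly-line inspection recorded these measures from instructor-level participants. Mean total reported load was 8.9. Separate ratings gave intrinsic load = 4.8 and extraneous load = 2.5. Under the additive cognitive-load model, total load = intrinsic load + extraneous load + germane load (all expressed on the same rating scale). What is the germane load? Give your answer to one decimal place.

1.6

germane load = total − intrinsic − extraneous
             = 8.9 − 4.8 − 2.5 = 1.6.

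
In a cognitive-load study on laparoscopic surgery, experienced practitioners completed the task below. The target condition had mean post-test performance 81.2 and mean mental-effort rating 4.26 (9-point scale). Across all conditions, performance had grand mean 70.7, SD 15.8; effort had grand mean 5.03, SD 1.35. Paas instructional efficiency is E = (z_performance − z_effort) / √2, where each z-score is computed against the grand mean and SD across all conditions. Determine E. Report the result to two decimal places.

z_performance = (81.2 − 70.7) / 15.8 = 10.5000 / 15.8 = 0.6646.
z_effort = (4.26 − 5.03) / 1.35 = -0.7700 / 1.35 = -0.5704.
z_P − z_E = 0.6646 − (-0.5704) = 1.2350.
E = 1.2350 / √2 = 1.2350 / 1.41421 = 0.8733 ≈ 0.87.

0.87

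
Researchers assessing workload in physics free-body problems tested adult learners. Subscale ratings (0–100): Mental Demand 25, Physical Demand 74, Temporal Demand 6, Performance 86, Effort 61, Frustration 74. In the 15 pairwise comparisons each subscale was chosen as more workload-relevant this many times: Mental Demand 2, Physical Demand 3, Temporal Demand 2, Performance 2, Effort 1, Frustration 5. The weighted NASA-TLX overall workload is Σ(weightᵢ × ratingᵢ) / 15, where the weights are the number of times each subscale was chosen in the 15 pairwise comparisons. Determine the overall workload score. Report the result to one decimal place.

The tallies are the weights (they sum to 15).
Weighted sum = 2·25 + 3·74 + 2·6 + 2·86 + 1·61 + 5·74
            = 50 + 222 + 12 + 172 + 61 + 370 = 887.
Overall workload = 887 / 15 = 59.1333 ≈ 59.1.

59.1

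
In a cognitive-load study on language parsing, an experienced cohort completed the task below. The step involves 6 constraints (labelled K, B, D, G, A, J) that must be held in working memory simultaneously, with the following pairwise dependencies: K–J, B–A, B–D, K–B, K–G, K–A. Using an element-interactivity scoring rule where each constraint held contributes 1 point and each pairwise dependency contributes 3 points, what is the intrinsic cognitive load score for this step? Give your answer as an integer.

Count of constraints held simultaneously: 6.
Count of pairwise dependencies listed: 6.
Element contribution: 6 × 1 = 6.
Interaction contribution: 6 × 3 = 18.
Intrinsic load = 6 + 18 = 24.

24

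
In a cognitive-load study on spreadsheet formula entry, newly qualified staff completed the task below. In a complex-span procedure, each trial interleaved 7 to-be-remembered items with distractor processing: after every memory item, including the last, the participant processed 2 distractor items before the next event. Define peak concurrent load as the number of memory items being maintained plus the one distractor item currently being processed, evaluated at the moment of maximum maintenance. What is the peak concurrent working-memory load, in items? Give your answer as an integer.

Maintenance is greatest during the distractor(s) after memory item 7: all 7 memory items are being held.
One distractor item is concurrently being processed.
Peak concurrent load = 7 + 1 = 8 items.

8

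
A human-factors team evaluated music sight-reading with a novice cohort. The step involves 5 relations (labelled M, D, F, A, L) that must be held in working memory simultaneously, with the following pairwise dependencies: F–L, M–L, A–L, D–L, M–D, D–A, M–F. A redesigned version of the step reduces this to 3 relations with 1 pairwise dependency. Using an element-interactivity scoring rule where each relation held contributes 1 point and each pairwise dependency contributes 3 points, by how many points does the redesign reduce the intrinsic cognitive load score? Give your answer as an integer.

Original: 5 × 1 + 7 × 3 = 5 + 21 = 26.
Redesigned: 3 × 1 + 1 × 3 = 3 + 3 = 6.
Reduction = 26 − 6 = 20.

20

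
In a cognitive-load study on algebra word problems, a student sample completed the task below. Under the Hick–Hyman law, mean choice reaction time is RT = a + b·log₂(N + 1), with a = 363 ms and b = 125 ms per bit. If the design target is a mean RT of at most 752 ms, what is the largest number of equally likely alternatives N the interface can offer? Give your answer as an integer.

Set 363 + 125·log₂(N + 1) ≤ 752.
log₂(N + 1) ≤ (752 − 363) / 125 = 3.1120.
N + 1 ≤ 2^3.1120 = 8.6458.
N ≤ 7.6458, so the largest integer N is 7.

7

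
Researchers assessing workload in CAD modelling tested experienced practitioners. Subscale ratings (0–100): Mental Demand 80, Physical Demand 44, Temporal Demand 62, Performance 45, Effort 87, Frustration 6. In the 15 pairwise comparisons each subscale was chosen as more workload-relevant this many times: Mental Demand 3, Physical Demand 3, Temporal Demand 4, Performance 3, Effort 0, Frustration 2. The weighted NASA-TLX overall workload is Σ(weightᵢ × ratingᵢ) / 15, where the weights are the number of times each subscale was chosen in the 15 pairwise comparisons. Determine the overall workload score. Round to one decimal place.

51.1

The tallies are the weights (they sum to 15).
Weighted sum = 3·80 + 3·44 + 4·62 + 3·45 + 0·87 + 2·6
            = 240 + 132 + 248 + 135 + 0 + 12 = 767.
Overall workload = 767 / 15 = 51.1333 ≈ 51.1.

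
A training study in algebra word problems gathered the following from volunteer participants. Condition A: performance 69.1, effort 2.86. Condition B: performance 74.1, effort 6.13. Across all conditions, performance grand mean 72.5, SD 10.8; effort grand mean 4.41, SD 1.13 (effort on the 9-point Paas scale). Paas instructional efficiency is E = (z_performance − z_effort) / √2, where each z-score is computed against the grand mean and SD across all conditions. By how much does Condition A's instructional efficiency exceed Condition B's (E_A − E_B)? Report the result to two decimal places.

Condition A: z_P = (69.1 − 72.5)/10.8 = -0.3148; z_E = (2.86 − 4.41)/1.13 = -1.3717; E_A = (-0.3148 − (-1.3717))/√2 = 0.7473.
Condition B: z_P = (74.1 − 72.5)/10.8 = 0.1481; z_E = (6.13 − 4.41)/1.13 = 1.5221; E_B = (0.1481 − 1.5221)/√2 = -0.9716.
E_A − E_B = 0.7473 − (-0.9716) = 1.7189 ≈ 1.72.

1.72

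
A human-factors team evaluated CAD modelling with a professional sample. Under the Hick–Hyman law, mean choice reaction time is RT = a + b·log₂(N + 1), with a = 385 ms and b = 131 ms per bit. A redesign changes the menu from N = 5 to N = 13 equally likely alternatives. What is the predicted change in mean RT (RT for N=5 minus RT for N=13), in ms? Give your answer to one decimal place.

RT(5) = 385 + 131·log₂(6) = 385 + 131·2.5850 = 723.6350 ms.
RT(13) = 385 + 131·log₂(14) = 385 + 131·3.8074 = 883.7694 ms.
Difference = 723.6350 − 883.7694 = -160.1344 ≈ -160.1 ms.

-160.1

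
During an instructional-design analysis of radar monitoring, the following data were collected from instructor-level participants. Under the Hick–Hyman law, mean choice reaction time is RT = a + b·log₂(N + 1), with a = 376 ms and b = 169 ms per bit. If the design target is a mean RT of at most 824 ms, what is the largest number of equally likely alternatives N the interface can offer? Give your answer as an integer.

5

Set 376 + 169·log₂(N + 1) ≤ 824.
log₂(N + 1) ≤ (824 − 376) / 169 = 2.6509.
N + 1 ≤ 2^2.6509 = 6.2806.
N ≤ 5.2806, so the largest integer N is 5.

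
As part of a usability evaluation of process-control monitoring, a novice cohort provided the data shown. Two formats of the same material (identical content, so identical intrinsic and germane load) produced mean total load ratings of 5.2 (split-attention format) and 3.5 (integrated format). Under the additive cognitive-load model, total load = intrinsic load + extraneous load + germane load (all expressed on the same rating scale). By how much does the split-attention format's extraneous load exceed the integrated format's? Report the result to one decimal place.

Intrinsic and germane load are equal across formats, so the difference in total load equals the difference in extraneous load.
Extraneous-load difference = 5.2 − 3.5 = 1.7.

1.7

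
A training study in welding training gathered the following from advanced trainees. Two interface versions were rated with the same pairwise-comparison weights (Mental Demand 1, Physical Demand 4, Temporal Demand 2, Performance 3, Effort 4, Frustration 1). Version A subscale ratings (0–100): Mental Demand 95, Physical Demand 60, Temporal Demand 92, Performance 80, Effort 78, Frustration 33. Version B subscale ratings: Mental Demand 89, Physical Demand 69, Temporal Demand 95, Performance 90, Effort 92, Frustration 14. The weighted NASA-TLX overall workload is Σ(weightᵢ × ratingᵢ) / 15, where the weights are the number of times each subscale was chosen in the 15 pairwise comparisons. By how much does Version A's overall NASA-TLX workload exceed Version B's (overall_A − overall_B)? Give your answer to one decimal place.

Version A weighted sum = 1·95 + 4·60 + 2·92 + 3·80 + 4·78 + 1·33 = 95 + 240 + 184 + 240 + 312 + 33 = 1104; overall_A = 1104/15 = 73.6000.
Version B weighted sum = 1·89 + 4·69 + 2·95 + 3·90 + 4·92 + 1·14 = 89 + 276 + 190 + 270 + 368 + 14 = 1207; overall_B = 1207/15 = 80.4667.
Difference = 73.6000 − 80.4667 = -6.8667 ≈ -6.9.

-6.9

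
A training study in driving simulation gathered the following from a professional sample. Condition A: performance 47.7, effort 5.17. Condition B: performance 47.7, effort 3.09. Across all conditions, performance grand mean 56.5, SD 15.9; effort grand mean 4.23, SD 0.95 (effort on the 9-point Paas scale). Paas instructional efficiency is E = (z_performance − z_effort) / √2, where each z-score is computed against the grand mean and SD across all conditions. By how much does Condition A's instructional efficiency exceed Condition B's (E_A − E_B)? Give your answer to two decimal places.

-1.55

Condition A: z_P = (47.7 − 56.5)/15.9 = -0.5535; z_E = (5.17 − 4.23)/0.95 = 0.9895; E_A = (-0.5535 − 0.9895)/√2 = -1.0911.
Condition B: z_P = (47.7 − 56.5)/15.9 = -0.5535; z_E = (3.09 − 4.23)/0.95 = -1.2000; E_B = (-0.5535 − (-1.2000))/√2 = 0.4571.
E_A − E_B = -1.0911 − 0.4571 = -1.5482 ≈ -1.55.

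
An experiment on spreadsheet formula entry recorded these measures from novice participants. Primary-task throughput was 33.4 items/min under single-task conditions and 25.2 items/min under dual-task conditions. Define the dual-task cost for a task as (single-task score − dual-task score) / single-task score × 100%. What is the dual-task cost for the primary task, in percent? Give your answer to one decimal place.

Cost = (33.4 − 25.2) / 33.4 × 100%
     = 8.2000 / 33.4 × 100% = 24.5509%.
≈ 24.6%.

24.6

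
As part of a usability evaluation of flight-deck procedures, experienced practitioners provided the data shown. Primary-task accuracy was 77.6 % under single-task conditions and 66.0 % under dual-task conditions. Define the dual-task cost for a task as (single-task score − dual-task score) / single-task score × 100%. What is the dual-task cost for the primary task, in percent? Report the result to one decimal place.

14.9

Cost = (77.6 − 66.0) / 77.6 × 100%
     = 11.6000 / 77.6 × 100% = 14.9485%.
≈ 14.9%.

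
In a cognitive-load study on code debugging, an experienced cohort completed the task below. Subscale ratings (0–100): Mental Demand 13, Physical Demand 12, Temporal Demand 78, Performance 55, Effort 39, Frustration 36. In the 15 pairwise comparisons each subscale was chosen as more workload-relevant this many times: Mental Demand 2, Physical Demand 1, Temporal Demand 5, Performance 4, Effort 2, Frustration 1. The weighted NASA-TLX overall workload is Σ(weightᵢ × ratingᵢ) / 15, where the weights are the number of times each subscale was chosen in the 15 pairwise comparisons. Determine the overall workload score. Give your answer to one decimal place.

50.8

The tallies are the weights (they sum to 15).
Weighted sum = 2·13 + 1·12 + 5·78 + 4·55 + 2·39 + 1·36
            = 26 + 12 + 390 + 220 + 78 + 36 = 762.
Overall workload = 762 / 15 = 50.8000 ≈ 50.8.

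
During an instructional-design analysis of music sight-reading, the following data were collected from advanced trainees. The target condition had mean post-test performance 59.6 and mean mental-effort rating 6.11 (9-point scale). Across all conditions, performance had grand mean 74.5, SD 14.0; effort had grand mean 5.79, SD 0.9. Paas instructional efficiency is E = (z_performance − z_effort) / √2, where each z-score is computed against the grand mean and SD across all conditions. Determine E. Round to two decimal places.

z_performance = (59.6 − 74.5) / 14.0 = -14.9000 / 14.0 = -1.0643.
z_effort = (6.11 − 5.79) / 0.9 = 0.3200 / 0.9 = 0.3556.
z_P − z_E = -1.0643 − 0.3556 = -1.4199.
E = -1.4199 / √2 = -1.4199 / 1.41421 = -1.0040 ≈ -1.00.

-1.00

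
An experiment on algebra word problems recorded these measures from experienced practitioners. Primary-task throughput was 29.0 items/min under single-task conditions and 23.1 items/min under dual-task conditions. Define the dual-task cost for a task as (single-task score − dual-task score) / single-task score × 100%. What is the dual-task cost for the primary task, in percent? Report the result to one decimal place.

20.3

Cost = (29.0 − 23.1) / 29.0 × 100%
     = 5.9000 / 29.0 × 100% = 20.3448%.
≈ 20.3%.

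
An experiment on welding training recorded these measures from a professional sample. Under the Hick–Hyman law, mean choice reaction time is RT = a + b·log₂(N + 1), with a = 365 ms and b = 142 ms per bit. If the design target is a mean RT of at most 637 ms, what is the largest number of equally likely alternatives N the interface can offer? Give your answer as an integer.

2

Set 365 + 142·log₂(N + 1) ≤ 637.
log₂(N + 1) ≤ (637 − 365) / 142 = 1.9155.
N + 1 ≤ 2^1.9155 = 3.7724.
N ≤ 2.7724, so the largest integer N is 2.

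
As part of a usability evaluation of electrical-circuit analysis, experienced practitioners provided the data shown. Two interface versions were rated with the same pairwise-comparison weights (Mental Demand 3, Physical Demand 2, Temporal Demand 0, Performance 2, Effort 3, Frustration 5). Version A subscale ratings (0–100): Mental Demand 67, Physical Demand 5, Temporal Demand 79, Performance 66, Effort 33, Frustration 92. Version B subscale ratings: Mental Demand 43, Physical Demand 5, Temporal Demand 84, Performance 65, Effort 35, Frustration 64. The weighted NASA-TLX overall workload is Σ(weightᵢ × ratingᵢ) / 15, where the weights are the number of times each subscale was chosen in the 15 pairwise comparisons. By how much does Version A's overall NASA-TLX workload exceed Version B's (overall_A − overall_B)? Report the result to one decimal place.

13.9

Version A weighted sum = 3·67 + 2·5 + 0·79 + 2·66 + 3·33 + 5·92 = 201 + 10 + 0 + 132 + 99 + 460 = 902; overall_A = 902/15 = 60.1333.
Version B weighted sum = 3·43 + 2·5 + 0·84 + 2·65 + 3·35 + 5·64 = 129 + 10 + 0 + 130 + 105 + 320 = 694; overall_B = 694/15 = 46.2667.
Difference = 60.1333 − 46.2667 = 13.8666 ≈ 13.9.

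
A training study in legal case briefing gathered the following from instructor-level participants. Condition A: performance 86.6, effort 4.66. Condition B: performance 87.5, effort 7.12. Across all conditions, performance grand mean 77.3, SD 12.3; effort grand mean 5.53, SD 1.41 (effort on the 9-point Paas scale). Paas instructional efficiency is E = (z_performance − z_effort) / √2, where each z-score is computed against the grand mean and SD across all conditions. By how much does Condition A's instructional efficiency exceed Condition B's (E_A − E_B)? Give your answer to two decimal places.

1.18

Condition A: z_P = (86.6 − 77.3)/12.3 = 0.7561; z_E = (4.66 − 5.53)/1.41 = -0.6170; E_A = (0.7561 − (-0.6170))/√2 = 0.9709.
Condition B: z_P = (87.5 − 77.3)/12.3 = 0.8293; z_E = (7.12 − 5.53)/1.41 = 1.1277; E_B = (0.8293 − 1.1277)/√2 = -0.2110.
E_A − E_B = 0.9709 − (-0.2110) = 1.1819 ≈ 1.18.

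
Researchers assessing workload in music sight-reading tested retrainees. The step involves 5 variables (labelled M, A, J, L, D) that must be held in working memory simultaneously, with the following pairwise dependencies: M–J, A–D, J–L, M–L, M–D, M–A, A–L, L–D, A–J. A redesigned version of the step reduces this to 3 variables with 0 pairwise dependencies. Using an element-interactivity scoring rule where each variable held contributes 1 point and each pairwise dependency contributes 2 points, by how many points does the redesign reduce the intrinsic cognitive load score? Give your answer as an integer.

20

Original: 5 × 1 + 9 × 2 = 5 + 18 = 23.
Redesigned: 3 × 1 + 0 × 2 = 3 + 0 = 3.
Reduction = 23 − 3 = 20.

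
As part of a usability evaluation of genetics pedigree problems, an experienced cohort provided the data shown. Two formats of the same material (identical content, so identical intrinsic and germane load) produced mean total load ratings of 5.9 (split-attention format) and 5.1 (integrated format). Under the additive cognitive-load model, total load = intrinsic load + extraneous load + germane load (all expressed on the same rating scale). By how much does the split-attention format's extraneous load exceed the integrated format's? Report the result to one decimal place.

0.8

Intrinsic and germane load are equal across formats, so the difference in total load equals the difference in extraneous load.
Extraneous-load difference = 5.9 − 5.1 = 0.8.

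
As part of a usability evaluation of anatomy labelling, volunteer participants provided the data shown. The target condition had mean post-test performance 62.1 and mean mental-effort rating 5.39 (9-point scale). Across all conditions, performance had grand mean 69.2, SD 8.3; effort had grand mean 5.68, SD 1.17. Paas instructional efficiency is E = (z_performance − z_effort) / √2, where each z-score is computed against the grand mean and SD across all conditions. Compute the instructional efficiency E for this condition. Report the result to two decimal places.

z_performance = (62.1 − 69.2) / 8.3 = -7.1000 / 8.3 = -0.8554.
z_effort = (5.39 − 5.68) / 1.17 = -0.2900 / 1.17 = -0.2479.
z_P − z_E = -0.8554 − (-0.2479) = -0.6075.
E = -0.6075 / √2 = -0.6075 / 1.41421 = -0.4296 ≈ -0.43.

-0.43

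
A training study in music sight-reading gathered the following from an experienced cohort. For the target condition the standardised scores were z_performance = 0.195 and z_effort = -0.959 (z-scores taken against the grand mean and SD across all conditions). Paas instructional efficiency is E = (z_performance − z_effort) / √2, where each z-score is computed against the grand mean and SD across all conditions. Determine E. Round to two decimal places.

0.82

z_P − z_E = 0.195 − (-0.959) = 1.1540.
E = 1.1540 / √2 = 1.1540 / 1.41421 = 0.8160 ≈ 0.82.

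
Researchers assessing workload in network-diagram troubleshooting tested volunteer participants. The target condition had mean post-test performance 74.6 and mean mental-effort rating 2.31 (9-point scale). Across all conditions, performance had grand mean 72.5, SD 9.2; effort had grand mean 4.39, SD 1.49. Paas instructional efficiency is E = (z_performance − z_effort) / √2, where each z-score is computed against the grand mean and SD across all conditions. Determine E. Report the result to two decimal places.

z_performance = (74.6 − 72.5) / 9.2 = 2.1000 / 9.2 = 0.2283.
z_effort = (2.31 − 4.39) / 1.49 = -2.0800 / 1.49 = -1.3960.
z_P − z_E = 0.2283 − (-1.3960) = 1.6243.
E = 1.6243 / √2 = 1.6243 / 1.41421 = 1.1486 ≈ 1.15.

1.15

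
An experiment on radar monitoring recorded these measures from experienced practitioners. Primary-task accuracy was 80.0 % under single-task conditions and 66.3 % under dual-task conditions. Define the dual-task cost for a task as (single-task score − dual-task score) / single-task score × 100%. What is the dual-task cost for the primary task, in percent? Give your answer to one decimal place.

Cost = (80.0 − 66.3) / 80.0 × 100%
     = 13.7000 / 80.0 × 100% = 17.1250%.
≈ 17.1%.

17.1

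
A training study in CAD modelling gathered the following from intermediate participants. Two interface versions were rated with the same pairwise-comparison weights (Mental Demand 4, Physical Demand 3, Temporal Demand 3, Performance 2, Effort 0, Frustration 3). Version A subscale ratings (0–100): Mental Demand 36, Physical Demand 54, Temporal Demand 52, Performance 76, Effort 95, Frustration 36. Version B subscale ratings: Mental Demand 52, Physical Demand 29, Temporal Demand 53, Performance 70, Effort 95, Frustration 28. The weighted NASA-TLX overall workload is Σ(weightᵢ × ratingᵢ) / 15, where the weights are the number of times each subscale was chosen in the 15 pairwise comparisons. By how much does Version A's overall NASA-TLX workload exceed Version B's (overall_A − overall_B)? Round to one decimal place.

Version A weighted sum = 4·36 + 3·54 + 3·52 + 2·76 + 0·95 + 3·36 = 144 + 162 + 156 + 152 + 0 + 108 = 722; overall_A = 722/15 = 48.1333.
Version B weighted sum = 4·52 + 3·29 + 3·53 + 2·70 + 0·95 + 3·28 = 208 + 87 + 159 + 140 + 0 + 84 = 678; overall_B = 678/15 = 45.2000.
Difference = 48.1333 − 45.2000 = 2.9333 ≈ 2.9.

2.9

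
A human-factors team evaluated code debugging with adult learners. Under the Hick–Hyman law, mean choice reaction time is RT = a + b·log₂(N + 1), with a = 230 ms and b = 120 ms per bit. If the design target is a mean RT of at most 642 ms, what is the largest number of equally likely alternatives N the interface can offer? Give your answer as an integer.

9

Set 230 + 120·log₂(N + 1) ≤ 642.
log₂(N + 1) ≤ (642 − 230) / 120 = 3.4333.
N + 1 ≤ 2^3.4333 = 10.8025.
N ≤ 9.8025, so the largest integer N is 9.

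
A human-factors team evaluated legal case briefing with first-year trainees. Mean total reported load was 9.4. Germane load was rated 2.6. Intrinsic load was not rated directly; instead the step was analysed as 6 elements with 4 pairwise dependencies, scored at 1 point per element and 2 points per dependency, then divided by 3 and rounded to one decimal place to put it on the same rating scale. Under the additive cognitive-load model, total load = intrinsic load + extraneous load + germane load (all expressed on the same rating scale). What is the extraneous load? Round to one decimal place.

Intrinsic (element-interactivity): (6 × 1 + 4 × 2) / 3 = 14 / 3 = 4.6667 → 4.7.
extraneous load = total − intrinsic − germane
             = 9.4 − 4.7 − 2.6 = 2.1.

2.1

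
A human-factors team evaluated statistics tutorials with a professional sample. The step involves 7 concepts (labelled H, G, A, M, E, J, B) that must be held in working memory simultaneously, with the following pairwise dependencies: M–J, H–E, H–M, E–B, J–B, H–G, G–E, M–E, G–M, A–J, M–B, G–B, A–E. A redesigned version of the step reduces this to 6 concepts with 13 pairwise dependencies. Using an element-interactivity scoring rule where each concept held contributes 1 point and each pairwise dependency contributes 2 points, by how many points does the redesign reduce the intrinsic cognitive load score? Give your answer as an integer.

Original: 7 × 1 + 13 × 2 = 7 + 26 = 33.
Redesigned: 6 × 1 + 13 × 2 = 6 + 26 = 32.
Reduction = 33 − 32 = 1.

1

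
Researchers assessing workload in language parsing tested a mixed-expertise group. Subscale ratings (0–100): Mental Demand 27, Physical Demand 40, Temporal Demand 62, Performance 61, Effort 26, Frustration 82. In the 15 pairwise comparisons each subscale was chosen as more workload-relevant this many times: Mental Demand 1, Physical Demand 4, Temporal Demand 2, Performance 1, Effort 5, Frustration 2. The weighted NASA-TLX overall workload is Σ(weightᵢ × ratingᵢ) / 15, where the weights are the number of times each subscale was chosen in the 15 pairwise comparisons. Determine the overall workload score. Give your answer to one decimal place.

The tallies are the weights (they sum to 15).
Weighted sum = 1·27 + 4·40 + 2·62 + 1·61 + 5·26 + 2·82
            = 27 + 160 + 124 + 61 + 130 + 164 = 666.
Overall workload = 666 / 15 = 44.4000 ≈ 44.4.

44.4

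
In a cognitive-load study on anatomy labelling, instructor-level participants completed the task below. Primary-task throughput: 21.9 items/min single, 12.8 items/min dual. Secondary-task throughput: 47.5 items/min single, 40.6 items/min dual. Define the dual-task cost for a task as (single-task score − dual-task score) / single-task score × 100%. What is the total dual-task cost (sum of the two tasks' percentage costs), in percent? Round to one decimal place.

56.1

Primary cost = (21.9 − 12.8) / 21.9 × 100% = 41.5525%.
Secondary cost = (47.5 − 40.6) / 47.5 × 100% = 14.5263%.
Total = 41.5525% + 14.5263% = 56.0788% ≈ 56.1%.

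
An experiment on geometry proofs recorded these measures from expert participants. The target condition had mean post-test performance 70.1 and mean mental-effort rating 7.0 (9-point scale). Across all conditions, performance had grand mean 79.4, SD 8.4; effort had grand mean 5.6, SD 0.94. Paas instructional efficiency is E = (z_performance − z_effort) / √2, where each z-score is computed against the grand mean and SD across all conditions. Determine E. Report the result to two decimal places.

z_performance = (70.1 − 79.4) / 8.4 = -9.3000 / 8.4 = -1.1071.
z_effort = (7.0 − 5.6) / 0.94 = 1.4000 / 0.94 = 1.4894.
z_P − z_E = -1.1071 − 1.4894 = -2.5965.
E = -2.5965 / √2 = -2.5965 / 1.41421 = -1.8360 ≈ -1.84.

-1.84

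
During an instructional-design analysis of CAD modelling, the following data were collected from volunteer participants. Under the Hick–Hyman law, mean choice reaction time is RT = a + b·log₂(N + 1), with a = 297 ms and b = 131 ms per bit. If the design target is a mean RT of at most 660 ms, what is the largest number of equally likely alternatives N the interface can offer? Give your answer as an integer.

Set 297 + 131·log₂(N + 1) ≤ 660.
log₂(N + 1) ≤ (660 − 297) / 131 = 2.7710.
N + 1 ≤ 2^2.7710 = 6.8258.
N ≤ 5.8258, so the largest integer N is 5.

5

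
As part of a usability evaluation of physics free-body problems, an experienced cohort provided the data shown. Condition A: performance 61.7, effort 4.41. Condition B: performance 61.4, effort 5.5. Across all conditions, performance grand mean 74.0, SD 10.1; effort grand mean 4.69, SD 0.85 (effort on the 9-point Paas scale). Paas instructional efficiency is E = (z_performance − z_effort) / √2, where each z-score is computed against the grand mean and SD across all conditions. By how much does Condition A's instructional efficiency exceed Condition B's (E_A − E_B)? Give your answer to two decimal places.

0.93

Condition A: z_P = (61.7 − 74.0)/10.1 = -1.2178; z_E = (4.41 − 4.69)/0.85 = -0.3294; E_A = (-1.2178 − (-0.3294))/√2 = -0.6282.
Condition B: z_P = (61.4 − 74.0)/10.1 = -1.2475; z_E = (5.5 − 4.69)/0.85 = 0.9529; E_B = (-1.2475 − 0.9529)/√2 = -1.5559.
E_A − E_B = -0.6282 − (-1.5559) = 0.9277 ≈ 0.93.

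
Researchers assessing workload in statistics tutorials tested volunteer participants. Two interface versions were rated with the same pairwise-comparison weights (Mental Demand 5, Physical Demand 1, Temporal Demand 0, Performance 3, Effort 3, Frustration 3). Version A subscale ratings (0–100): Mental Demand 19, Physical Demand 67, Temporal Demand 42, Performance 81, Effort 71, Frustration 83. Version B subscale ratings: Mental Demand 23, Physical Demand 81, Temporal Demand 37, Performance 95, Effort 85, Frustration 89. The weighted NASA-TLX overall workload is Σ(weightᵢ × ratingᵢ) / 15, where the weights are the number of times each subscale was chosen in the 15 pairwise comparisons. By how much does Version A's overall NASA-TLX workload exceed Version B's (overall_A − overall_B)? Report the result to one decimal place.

Version A weighted sum = 5·19 + 1·67 + 0·42 + 3·81 + 3·71 + 3·83 = 95 + 67 + 0 + 243 + 213 + 249 = 867; overall_A = 867/15 = 57.8000.
Version B weighted sum = 5·23 + 1·81 + 0·37 + 3·95 + 3·85 + 3·89 = 115 + 81 + 0 + 285 + 255 + 267 = 1003; overall_B = 1003/15 = 66.8667.
Difference = 57.8000 − 66.8667 = -9.0667 ≈ -9.1.

-9.1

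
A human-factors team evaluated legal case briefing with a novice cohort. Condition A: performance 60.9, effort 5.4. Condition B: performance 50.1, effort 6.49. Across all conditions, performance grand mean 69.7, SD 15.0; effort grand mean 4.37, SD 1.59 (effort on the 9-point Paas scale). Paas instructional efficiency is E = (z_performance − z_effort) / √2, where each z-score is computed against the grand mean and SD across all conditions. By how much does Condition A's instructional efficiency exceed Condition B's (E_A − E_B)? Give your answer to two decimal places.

Condition A: z_P = (60.9 − 69.7)/15.0 = -0.5867; z_E = (5.4 − 4.37)/1.59 = 0.6478; E_A = (-0.5867 − 0.6478)/√2 = -0.8729.
Condition B: z_P = (50.1 − 69.7)/15.0 = -1.3067; z_E = (6.49 − 4.37)/1.59 = 1.3333; E_B = (-1.3067 − 1.3333)/√2 = -1.8668.
E_A − E_B = -0.8729 − (-1.8668) = 0.9939 ≈ 0.99.

0.99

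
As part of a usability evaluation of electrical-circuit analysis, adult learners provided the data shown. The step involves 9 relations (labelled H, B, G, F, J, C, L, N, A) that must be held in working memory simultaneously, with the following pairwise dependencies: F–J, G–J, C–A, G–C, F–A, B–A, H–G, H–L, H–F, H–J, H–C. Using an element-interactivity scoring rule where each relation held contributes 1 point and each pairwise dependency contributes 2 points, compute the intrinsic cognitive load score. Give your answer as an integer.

Count of relations held simultaneously: 9.
Count of pairwise dependencies listed: 11.
Element contribution: 9 × 1 = 9.
Interaction contribution: 11 × 2 = 22.
Intrinsic load = 9 + 22 = 31.

31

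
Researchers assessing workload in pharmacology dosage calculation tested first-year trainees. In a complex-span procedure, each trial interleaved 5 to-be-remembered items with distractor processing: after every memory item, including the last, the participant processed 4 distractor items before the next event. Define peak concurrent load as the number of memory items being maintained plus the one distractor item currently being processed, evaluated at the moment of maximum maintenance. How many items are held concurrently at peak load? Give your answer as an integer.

Maintenance is greatest during the distractor(s) after memory item 5: all 5 memory items are being held.
One distractor item is concurrently being processed.
Peak concurrent load = 5 + 1 = 6 items.

6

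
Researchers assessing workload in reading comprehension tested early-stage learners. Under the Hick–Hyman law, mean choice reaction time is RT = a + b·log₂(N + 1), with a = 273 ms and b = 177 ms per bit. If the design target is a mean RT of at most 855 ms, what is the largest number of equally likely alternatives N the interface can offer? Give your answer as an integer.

8

Set 273 + 177·log₂(N + 1) ≤ 855.
log₂(N + 1) ≤ (855 − 273) / 177 = 3.2881.
N + 1 ≤ 2^3.2881 = 9.7682.
N ≤ 8.7682, so the largest integer N is 8.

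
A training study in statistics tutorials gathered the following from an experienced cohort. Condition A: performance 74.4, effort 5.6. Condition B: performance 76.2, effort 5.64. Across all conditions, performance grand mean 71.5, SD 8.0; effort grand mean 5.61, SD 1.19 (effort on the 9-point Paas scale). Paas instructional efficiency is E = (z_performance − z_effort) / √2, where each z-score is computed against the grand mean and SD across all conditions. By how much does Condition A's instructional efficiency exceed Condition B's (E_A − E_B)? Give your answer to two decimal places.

-0.14

Condition A: z_P = (74.4 − 71.5)/8.0 = 0.3625; z_E = (5.6 − 5.61)/1.19 = -0.0084; E_A = (0.3625 − (-0.0084))/√2 = 0.2623.
Condition B: z_P = (76.2 − 71.5)/8.0 = 0.5875; z_E = (5.64 − 5.61)/1.19 = 0.0252; E_B = (0.5875 − 0.0252)/√2 = 0.3976.
E_A − E_B = 0.2623 − 0.3976 = -0.1353 ≈ -0.14.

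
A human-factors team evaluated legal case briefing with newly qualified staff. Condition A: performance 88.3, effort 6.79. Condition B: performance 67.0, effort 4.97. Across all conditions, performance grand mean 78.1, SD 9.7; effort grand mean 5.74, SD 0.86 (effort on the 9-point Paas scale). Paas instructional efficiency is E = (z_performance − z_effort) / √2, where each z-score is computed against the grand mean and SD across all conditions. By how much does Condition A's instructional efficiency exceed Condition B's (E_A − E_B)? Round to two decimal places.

0.06

Condition A: z_P = (88.3 − 78.1)/9.7 = 1.0515; z_E = (6.79 − 5.74)/0.86 = 1.2209; E_A = (1.0515 − 1.2209)/√2 = -0.1198.
Condition B: z_P = (67.0 − 78.1)/9.7 = -1.1443; z_E = (4.97 − 5.74)/0.86 = -0.8953; E_B = (-1.1443 − (-0.8953))/√2 = -0.1761.
E_A − E_B = -0.1198 − (-0.1761) = 0.0563 ≈ 0.06.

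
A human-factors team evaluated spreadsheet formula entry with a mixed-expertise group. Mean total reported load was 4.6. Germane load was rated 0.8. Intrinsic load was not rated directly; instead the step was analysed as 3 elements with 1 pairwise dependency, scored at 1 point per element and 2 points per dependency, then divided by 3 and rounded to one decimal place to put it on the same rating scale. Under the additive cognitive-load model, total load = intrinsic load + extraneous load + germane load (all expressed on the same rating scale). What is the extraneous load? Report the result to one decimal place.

Intrinsic (element-interactivity): (3 × 1 + 1 × 2) / 3 = 5 / 3 = 1.6667 → 1.7.
extraneous load = total − intrinsic − germane
             = 4.6 − 1.7 − 0.8 = 2.1.

2.1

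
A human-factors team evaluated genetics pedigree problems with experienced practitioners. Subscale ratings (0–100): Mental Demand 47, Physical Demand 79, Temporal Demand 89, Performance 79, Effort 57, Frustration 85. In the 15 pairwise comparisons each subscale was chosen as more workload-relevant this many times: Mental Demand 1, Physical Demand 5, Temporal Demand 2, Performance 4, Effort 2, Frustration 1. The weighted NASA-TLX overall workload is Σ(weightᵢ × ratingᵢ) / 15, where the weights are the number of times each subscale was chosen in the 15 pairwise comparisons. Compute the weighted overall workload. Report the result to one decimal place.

75.7

The tallies are the weights (they sum to 15).
Weighted sum = 1·47 + 5·79 + 2·89 + 4·79 + 2·57 + 1·85
            = 47 + 395 + 178 + 316 + 114 + 85 = 1135.
Overall workload = 1135 / 15 = 75.6667 ≈ 75.7.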